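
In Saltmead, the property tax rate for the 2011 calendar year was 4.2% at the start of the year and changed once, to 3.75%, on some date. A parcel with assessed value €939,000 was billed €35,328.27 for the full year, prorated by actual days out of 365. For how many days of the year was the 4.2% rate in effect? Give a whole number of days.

10 days

Let d = days at the first rate; then 365 − d days at the second rate.
€939,000 × [4.2%·d + 3.75%·(365−d)] / 365 = €35,328.27
Solving gives d = 10, so the new rate took effect on 11 January 2011.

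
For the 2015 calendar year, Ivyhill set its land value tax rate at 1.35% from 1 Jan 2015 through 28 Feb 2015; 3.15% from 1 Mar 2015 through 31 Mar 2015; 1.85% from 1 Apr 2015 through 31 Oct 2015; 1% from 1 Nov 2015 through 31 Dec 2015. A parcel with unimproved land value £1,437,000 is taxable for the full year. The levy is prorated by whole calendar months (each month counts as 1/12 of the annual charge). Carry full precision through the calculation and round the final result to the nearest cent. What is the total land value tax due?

£24,908.00

1 Jan – 28 Feb 2015: 2 months at 1.35% → £1,437,000 × 1.35% × 2/12 = £3,233.2500
1 Mar – 31 Mar 2015: 1 month at 3.15% → £1,437,000 × 3.15% × 1/12 = £3,772.1250
1 Apr – 31 Oct 2015: 7 months at 1.85% → £1,437,000 × 1.85% × 7/12 = £15,507.6250
1 Nov – 31 Dec 2015: 2 months at 1% → £1,437,000 × 1% × 2/12 = £2,395.0000
Total = £24,908.0000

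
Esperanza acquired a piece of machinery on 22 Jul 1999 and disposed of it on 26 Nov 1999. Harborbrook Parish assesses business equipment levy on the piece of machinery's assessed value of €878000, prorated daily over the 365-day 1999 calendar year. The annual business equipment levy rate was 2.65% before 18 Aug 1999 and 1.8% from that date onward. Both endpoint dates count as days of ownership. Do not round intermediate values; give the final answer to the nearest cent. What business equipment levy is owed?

22 Jul – 17 Aug 1999: 27 days at 2.65% → €878000 × 2.65% × 27/365 = €1721.1205
18 Aug – 26 Nov 1999: 101 days at 1.8% → €878000 × 1.8% × 101/365 = €4373.1616
Total = €6094.2822

€6094.28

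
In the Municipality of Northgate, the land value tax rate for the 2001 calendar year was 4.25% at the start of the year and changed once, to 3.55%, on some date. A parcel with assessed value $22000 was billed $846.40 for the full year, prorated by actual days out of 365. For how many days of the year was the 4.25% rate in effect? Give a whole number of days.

Let d = days at the first rate; then 365 − d days at the second rate.
$22000 × [4.25%·d + 3.55%·(365−d)] / 365 = $846.40
Solving gives d = 155, so the new rate took effect on 5 Jun 2001.

155 days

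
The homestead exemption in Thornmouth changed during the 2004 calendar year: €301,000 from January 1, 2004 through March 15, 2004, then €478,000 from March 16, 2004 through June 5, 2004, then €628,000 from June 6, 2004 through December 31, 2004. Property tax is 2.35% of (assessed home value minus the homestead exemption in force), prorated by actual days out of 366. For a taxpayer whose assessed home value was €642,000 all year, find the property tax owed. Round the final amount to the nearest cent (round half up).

€2,693.45

January 1 – March 15, 2004: 75 days, exemption €301,000 → (€642,000 − €301,000) × 2.35% × 75/366 = €1,642.1107
March 16 – June 5, 2004: 82 days, exemption €478,000 → (€642,000 − €478,000) × 2.35% × 82/366 = €863.4645
June 6 – December 31, 2004: 209 days, exemption €628,000 → (€642,000 − €628,000) × 2.35% × 209/366 = €187.8716
Total = €2,693.4467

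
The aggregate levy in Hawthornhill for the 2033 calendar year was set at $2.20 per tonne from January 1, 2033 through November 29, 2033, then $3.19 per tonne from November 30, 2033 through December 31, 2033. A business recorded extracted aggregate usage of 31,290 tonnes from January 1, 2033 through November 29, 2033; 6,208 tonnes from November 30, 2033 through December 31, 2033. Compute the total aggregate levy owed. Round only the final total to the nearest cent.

$88641.52

January 1 – November 29, 2033: 31,290 tonnes at $2.20/tonne → $68838.00
November 30 – December 31, 2033: 6,208 tonnes at $3.19/tonne → $19803.52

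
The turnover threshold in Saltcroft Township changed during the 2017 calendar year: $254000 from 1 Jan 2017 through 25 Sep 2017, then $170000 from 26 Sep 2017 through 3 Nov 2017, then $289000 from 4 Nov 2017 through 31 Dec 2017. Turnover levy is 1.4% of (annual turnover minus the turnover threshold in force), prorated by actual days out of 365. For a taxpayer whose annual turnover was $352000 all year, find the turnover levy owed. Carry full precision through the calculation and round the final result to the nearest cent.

1 Jan – 25 Sep 2017: 268 days, exemption $254000 → ($352000 − $254000) × 1.4% × 268/365 = $1007.3863
26 Sep – 3 Nov 2017: 39 days, exemption $170000 → ($352000 − $170000) × 1.4% × 39/365 = $272.2521
4 Nov – 31 Dec 2017: 58 days, exemption $289000 → ($352000 − $289000) × 1.4% × 58/365 = $140.1534
Total = $1419.7918

$1419.79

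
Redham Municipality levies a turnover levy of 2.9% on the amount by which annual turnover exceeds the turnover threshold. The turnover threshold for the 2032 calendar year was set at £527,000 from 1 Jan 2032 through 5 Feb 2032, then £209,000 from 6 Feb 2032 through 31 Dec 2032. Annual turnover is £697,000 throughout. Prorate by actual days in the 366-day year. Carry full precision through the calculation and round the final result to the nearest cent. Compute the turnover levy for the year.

1 Jan – 5 Feb 2032: 36 days, exemption £527,000 → (£697,000 − £527,000) × 2.9% × 36/366 = £484.9180
6 Feb – 31 Dec 2032: 330 days, exemption £209,000 → (£697,000 − £209,000) × 2.9% × 330/366 = £12,760.0000
Total = £13,244.9180

£13,244.92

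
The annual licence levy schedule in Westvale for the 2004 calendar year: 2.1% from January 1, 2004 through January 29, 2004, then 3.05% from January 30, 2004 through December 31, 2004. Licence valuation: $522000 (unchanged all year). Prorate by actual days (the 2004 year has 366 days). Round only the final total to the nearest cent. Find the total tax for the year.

January 1 – January 29, 2004: 29 days at 2.1% → $522000 × 2.1% × 29/366 = $868.5738
January 30 – December 31, 2004: 337 days at 3.05% → $522000 × 3.05% × 337/366 = $14659.5000
Total = $15528.0738

$15528.07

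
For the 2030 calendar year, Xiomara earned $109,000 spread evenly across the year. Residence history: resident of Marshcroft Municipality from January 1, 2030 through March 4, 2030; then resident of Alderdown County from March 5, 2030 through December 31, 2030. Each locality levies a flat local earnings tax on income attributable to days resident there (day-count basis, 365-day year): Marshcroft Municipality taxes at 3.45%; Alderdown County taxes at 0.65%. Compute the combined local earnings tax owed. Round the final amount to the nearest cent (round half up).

Marshcroft Municipality, January 1 – March 4, 2030: 63 days → $109,000 × 3.45% × 63/365 = $649.0726
Alderdown County, March 5 – December 31, 2030: 302 days → $109,000 × 0.65% × 302/365 = $586.2110
Total = $1,235.2836

$1,235.28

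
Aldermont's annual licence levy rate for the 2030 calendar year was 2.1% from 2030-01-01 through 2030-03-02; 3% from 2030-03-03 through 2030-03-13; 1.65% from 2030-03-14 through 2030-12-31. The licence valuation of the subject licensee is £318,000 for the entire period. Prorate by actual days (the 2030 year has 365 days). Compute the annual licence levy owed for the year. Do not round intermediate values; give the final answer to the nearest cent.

£5,615.53

2030-01-01 to 2030-03-02: 61 days at 2.1% → £318,000 × 2.1% × 61/365 = £1,116.0493
2030-03-03 to 2030-03-13: 11 days at 3% → £318,000 × 3% × 11/365 = £287.5068
2030-03-14 to 2030-12-31: 293 days at 1.65% → £318,000 × 1.65% × 293/365 = £4,211.9753
Total = £5,615.5315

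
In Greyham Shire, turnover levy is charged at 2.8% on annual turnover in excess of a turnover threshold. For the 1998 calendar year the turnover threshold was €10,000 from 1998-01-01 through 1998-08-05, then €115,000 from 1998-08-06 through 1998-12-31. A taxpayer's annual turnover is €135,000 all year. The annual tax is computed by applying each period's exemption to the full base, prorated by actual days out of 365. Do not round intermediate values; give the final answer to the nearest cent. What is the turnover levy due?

1998-01-01 to 1998-08-05: 217 days, exemption €10,000 → (€135,000 − €10,000) × 2.8% × 217/365 = €2,080.8219
1998-08-06 to 1998-12-31: 148 days, exemption €115,000 → (€135,000 − €115,000) × 2.8% × 148/365 = €227.0685
Total = €2,307.8904

€2,307.89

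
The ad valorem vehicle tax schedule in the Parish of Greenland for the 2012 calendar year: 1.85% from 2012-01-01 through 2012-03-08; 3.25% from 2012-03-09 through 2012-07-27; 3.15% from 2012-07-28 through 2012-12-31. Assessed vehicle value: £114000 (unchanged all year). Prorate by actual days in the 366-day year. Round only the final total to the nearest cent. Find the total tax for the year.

£3359.57

2012-01-01 to 2012-03-08: 68 days at 1.85% → £114000 × 1.85% × 68/366 = £391.8361
2012-03-09 to 2012-07-27: 141 days at 3.25% → £114000 × 3.25% × 141/366 = £1427.3361
2012-07-28 to 2012-12-31: 157 days at 3.15% → £114000 × 3.15% × 157/366 = £1540.4016
Total = £3359.5738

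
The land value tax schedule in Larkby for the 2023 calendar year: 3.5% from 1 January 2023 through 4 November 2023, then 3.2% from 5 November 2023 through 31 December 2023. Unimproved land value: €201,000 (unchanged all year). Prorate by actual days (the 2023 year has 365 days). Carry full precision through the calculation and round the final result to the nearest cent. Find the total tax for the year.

€6,940.83

1 January – 4 November 2023: 308 days at 3.5% → €201,000 × 3.5% × 308/365 = €5,936.3836
5 November – 31 December 2023: 57 days at 3.2% → €201,000 × 3.2% × 57/365 = €1,004.4493
Total = €6,940.8329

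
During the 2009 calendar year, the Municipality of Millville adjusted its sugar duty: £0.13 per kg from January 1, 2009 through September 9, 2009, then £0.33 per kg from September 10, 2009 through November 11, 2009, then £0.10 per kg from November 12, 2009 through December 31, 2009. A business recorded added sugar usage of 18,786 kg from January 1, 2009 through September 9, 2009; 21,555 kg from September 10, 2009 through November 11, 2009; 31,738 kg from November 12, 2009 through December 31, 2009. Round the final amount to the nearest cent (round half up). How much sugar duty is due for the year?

£12,729.13

January 1 – September 9, 2009: 18,786 kg at £0.13/kg → £2,442.18
September 10 – November 11, 2009: 21,555 kg at £0.33/kg → £7,113.15
November 12 – December 31, 2009: 31,738 kg at £0.10/kg → £3,173.80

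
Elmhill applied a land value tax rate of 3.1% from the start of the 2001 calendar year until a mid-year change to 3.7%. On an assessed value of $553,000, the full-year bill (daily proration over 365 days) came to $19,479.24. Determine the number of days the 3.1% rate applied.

108 days

Let d = days at the first rate; then 365 − d days at the second rate.
$553,000 × [3.1%·d + 3.7%·(365−d)] / 365 = $19,479.24
Solving gives d = 108, so the new rate took effect on April 19, 2001.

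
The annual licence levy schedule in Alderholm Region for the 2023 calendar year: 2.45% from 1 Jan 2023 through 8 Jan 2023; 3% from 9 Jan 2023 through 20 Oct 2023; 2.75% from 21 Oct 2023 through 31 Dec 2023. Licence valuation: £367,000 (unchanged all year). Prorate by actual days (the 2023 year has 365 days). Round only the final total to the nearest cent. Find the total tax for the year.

1 Jan – 8 Jan 2023: 8 days at 2.45% → £367,000 × 2.45% × 8/365 = £197.0740
9 Jan – 20 Oct 2023: 285 days at 3% → £367,000 × 3% × 285/365 = £8,596.8493
21 Oct – 31 Dec 2023: 72 days at 2.75% → £367,000 × 2.75% × 72/365 = £1,990.8493
Total = £10,784.7726

£10,784.77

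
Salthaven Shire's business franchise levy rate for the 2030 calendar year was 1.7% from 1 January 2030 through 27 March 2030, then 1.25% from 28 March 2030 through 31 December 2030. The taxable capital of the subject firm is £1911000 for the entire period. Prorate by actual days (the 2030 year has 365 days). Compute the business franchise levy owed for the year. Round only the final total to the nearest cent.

1 January – 27 March 2030: 86 days at 1.7% → £1911000 × 1.7% × 86/365 = £7654.4712
28 March – 31 December 2030: 279 days at 1.25% → £1911000 × 1.25% × 279/365 = £18259.2123
Total = £25913.6836

£25913.68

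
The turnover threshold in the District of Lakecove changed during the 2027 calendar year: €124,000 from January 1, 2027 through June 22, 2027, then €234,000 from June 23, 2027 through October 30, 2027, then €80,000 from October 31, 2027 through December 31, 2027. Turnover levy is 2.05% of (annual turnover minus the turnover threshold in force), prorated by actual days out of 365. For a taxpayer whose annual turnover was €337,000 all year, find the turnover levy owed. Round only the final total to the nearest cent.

€3,716.57

January 1 – June 22, 2027: 173 days, exemption €124,000 → (€337,000 − €124,000) × 2.05% × 173/365 = €2,069.6014
June 23 – October 30, 2027: 130 days, exemption €234,000 → (€337,000 − €234,000) × 2.05% × 130/365 = €752.0411
October 31 – December 31, 2027: 62 days, exemption €80,000 → (€337,000 − €80,000) × 2.05% × 62/365 = €894.9233
Total = €3,716.5658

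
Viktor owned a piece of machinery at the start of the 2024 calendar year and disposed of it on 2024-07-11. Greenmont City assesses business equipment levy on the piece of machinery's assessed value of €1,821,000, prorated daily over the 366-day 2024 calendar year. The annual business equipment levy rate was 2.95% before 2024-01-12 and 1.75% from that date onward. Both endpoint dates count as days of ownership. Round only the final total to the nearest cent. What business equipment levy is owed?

€17,461.20

2024-01-01 to 2024-01-11: 11 days at 2.95% → €1,821,000 × 2.95% × 11/366 = €1,614.5205
2024-01-12 to 2024-07-11: 182 days at 1.75% → €1,821,000 × 1.75% × 182/366 = €15,846.6803
Total = €17,461.2008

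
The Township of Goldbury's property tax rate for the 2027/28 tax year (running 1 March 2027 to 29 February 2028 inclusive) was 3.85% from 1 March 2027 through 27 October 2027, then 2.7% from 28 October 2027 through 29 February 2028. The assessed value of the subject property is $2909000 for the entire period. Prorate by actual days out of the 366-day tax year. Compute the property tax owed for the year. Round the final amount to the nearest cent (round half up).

1 March – 27 October 2027: 241 days at 3.85% → $2909000 × 3.85% × 241/366 = $73746.3292
28 October 2027 – 29 February 2028: 125 days at 2.7% → $2909000 × 2.7% × 125/366 = $26824.7951
Total = $100571.1243

$100571.12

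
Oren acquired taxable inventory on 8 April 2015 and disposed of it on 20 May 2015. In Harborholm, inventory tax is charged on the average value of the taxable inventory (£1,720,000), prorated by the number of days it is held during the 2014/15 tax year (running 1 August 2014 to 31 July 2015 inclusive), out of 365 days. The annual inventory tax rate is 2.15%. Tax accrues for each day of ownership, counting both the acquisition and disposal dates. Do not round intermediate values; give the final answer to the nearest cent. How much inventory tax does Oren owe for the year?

£4,356.55

Days held (8 April – 20 May 2015): 43 out of 365
Tax = £1,720,000 × 2.15% × 43/365 = £4,356.5479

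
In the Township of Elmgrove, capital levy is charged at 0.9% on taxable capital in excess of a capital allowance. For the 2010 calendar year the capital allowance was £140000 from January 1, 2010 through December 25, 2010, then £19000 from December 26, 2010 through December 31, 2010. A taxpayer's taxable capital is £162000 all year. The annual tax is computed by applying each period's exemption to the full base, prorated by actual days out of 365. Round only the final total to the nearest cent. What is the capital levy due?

January 1 – December 25, 2010: 359 days, exemption £140000 → (£162000 − £140000) × 0.9% × 359/365 = £194.7452
December 26 – December 31, 2010: 6 days, exemption £19000 → (£162000 − £19000) × 0.9% × 6/365 = £21.1562
Total = £215.9014

£215.90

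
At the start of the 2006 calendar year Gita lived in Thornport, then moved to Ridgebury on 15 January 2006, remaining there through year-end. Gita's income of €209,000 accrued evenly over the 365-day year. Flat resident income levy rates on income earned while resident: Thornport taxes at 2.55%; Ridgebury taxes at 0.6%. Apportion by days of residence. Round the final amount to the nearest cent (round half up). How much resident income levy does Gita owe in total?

Thornport, 1 January – 14 January 2006: 14 days → €209,000 × 2.55% × 14/365 = €204.4192
Ridgebury, 15 January – 31 December 2006: 351 days → €209,000 × 0.6% × 351/365 = €1,205.9014
Total = €1,410.3205

€1,410.32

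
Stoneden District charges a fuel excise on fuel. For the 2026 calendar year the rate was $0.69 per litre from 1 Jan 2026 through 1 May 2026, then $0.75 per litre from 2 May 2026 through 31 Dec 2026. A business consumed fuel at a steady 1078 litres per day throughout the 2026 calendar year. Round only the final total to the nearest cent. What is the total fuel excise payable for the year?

1 Jan – 1 May 2026: 121 days × 1078 litres/day = 130,438 litres at $0.69/litre → $90002.22
2 May – 31 Dec 2026: 244 days × 1078 litres/day = 263,032 litres at $0.75/litre → $197274.00

$287276.22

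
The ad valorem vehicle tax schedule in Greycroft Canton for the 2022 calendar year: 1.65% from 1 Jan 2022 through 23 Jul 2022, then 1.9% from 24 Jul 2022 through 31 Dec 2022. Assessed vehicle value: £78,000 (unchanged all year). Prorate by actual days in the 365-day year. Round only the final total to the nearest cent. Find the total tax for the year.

1 Jan – 23 Jul 2022: 204 days at 1.65% → £78,000 × 1.65% × 204/365 = £719.3096
24 Jul – 31 Dec 2022: 161 days at 1.9% → £78,000 × 1.9% × 161/365 = £653.7041
Total = £1,373.0137

£1,373.01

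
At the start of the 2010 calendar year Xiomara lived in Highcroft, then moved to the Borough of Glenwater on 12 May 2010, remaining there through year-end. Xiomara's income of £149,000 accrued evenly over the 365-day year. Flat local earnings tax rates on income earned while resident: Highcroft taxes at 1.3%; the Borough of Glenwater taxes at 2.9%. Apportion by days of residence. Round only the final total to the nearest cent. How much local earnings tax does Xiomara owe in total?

£3,465.37

Highcroft, 1 January – 11 May 2010: 131 days → £149,000 × 1.3% × 131/365 = £695.1973
The Borough of Glenwater, 12 May – 31 December 2010: 234 days → £149,000 × 2.9% × 234/365 = £2,770.1753
Total = £3,465.3726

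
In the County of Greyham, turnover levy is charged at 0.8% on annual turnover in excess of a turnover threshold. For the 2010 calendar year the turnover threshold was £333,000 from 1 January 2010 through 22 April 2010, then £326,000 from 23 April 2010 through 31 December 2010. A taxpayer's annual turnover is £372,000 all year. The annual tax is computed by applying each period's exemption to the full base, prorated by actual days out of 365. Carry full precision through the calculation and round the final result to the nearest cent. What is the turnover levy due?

£350.82

1 January – 22 April 2010: 112 days, exemption £333,000 → (£372,000 − £333,000) × 0.8% × 112/365 = £95.7370
23 April – 31 December 2010: 253 days, exemption £326,000 → (£372,000 − £326,000) × 0.8% × 253/365 = £255.0795
Total = £350.8164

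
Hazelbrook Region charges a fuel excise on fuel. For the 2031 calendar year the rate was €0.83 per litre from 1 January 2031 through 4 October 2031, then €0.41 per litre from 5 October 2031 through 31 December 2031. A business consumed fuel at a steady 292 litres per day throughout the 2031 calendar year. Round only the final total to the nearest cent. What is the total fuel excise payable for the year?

1 January – 4 October 2031: 277 days × 292 litres/day = 80,884 litres at €0.83/litre → €67,133.72
5 October – 31 December 2031: 88 days × 292 litres/day = 25,696 litres at €0.41/litre → €10,535.36

€77,669.08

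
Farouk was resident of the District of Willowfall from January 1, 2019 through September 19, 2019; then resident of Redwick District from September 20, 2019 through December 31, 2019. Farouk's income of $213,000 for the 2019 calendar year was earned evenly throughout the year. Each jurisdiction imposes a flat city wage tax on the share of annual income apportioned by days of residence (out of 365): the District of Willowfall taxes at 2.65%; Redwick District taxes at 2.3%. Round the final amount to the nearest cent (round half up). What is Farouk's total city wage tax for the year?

The District of Willowfall, January 1 – September 19, 2019: 262 days → $213,000 × 2.65% × 262/365 = $4,051.6685
Redwick District, September 20 – December 31, 2019: 103 days → $213,000 × 2.3% × 103/365 = $1,382.4575
Total = $5,434.1260

$5,434.13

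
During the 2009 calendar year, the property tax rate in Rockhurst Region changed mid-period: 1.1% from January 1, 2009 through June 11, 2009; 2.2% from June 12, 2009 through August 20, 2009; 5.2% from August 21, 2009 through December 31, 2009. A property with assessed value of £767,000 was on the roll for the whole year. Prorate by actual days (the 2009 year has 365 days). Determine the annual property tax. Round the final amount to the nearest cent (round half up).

£21,513.82

January 1 – June 11, 2009: 162 days at 1.1% → £767,000 × 1.1% × 162/365 = £3,744.6411
June 12 – August 20, 2009: 70 days at 2.2% → £767,000 × 2.2% × 70/365 = £3,236.1096
August 21 – December 31, 2009: 133 days at 5.2% → £767,000 × 5.2% × 133/365 = £14,533.0740
Total = £21,513.8247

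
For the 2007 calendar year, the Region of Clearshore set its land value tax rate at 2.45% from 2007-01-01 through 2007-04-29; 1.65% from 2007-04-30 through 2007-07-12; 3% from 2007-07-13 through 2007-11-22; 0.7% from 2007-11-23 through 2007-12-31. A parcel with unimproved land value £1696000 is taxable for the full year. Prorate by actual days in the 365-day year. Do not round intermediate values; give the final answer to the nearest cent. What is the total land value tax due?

2007-01-01 to 2007-04-29: 119 days at 2.45% → £1696000 × 2.45% × 119/365 = £13547.0904
2007-04-30 to 2007-07-12: 74 days at 1.65% → £1696000 × 1.65% × 74/365 = £5673.4685
2007-07-13 to 2007-11-22: 133 days at 3% → £1696000 × 3% × 133/365 = £18539.8356
2007-11-23 to 2007-12-31: 39 days at 0.7% → £1696000 × 0.7% × 39/365 = £1268.5151
Total = £39028.9096

£39028.91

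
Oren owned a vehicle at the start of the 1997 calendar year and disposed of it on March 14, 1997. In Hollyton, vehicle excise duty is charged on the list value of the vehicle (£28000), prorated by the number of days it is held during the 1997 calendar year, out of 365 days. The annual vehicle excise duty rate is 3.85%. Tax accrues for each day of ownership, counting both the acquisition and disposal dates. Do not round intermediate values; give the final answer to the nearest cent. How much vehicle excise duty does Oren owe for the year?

£215.60

Days held (January 1 – March 14, 1997): 73 out of 365
Tax = £28000 × 3.85% × 73/365 = £215.6000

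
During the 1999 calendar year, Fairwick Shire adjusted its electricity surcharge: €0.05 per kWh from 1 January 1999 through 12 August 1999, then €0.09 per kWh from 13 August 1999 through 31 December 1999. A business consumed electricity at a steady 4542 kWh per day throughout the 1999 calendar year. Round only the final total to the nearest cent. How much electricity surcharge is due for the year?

€108508.38

1 January – 12 August 1999: 224 days × 4542 kWh/day = 1,017,408 kWh at €0.05/kWh → €50870.40
13 August – 31 December 1999: 141 days × 4542 kWh/day = 640,422 kWh at €0.09/kWh → €57637.98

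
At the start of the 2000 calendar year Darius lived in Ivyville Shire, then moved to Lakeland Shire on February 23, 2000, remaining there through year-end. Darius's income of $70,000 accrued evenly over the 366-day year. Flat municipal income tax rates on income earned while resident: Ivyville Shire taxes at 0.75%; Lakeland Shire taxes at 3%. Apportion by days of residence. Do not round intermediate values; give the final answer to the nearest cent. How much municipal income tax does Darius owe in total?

$1,871.93

Ivyville Shire, January 1 – February 22, 2000: 53 days → $70,000 × 0.75% × 53/366 = $76.0246
Lakeland Shire, February 23 – December 31, 2000: 313 days → $70,000 × 3% × 313/366 = $1,795.9016
Total = $1,871.9262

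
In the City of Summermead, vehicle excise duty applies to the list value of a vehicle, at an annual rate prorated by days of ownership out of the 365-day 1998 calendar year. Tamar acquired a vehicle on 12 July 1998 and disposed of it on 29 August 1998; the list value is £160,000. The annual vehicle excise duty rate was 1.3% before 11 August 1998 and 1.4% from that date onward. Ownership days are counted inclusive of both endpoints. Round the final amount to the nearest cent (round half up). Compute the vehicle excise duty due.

12 July – 10 August 1998: 30 days at 1.3% → £160,000 × 1.3% × 30/365 = £170.9589
11 August – 29 August 1998: 19 days at 1.4% → £160,000 × 1.4% × 19/365 = £116.6027
Total = £287.5616

£287.56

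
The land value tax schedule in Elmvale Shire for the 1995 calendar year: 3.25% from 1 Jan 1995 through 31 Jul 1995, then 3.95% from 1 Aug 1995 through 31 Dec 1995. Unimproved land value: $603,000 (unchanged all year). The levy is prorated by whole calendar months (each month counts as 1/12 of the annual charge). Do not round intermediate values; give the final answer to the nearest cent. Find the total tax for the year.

$21,356.25

1 Jan – 31 Jul 1995: 7 months at 3.25% → $603,000 × 3.25% × 7/12 = $11,431.8750
1 Aug – 31 Dec 1995: 5 months at 3.95% → $603,000 × 3.95% × 5/12 = $9,924.3750
Total = $21,356.2500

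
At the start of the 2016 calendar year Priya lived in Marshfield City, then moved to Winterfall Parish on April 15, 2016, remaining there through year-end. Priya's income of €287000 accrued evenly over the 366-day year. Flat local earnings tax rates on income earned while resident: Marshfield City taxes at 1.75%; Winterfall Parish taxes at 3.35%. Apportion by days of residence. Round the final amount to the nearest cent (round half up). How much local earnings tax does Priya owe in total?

Marshfield City, January 1 – April 14, 2016: 105 days → €287000 × 1.75% × 105/366 = €1440.8811
Winterfall Parish, April 15 – December 31, 2016: 261 days → €287000 × 3.35% × 261/366 = €6856.2418
Total = €8297.1230

€8297.12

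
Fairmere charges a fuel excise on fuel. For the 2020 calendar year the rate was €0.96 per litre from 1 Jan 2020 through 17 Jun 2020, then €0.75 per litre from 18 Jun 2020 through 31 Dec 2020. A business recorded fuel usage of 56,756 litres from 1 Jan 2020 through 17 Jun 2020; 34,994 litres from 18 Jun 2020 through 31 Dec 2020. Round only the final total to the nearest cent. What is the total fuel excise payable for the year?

€80731.26

1 Jan – 17 Jun 2020: 56,756 litres at €0.96/litre → €54485.76
18 Jun – 31 Dec 2020: 34,994 litres at €0.75/litre → €26245.50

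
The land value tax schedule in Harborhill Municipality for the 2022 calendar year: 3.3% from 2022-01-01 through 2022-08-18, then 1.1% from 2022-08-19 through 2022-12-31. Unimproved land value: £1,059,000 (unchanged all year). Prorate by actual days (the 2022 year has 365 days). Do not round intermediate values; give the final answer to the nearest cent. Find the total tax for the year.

£26,329.93

2022-01-01 to 2022-08-18: 230 days at 3.3% → £1,059,000 × 3.3% × 230/365 = £22,021.3973
2022-08-19 to 2022-12-31: 135 days at 1.1% → £1,059,000 × 1.1% × 135/365 = £4,308.5342
Total = £26,329.9315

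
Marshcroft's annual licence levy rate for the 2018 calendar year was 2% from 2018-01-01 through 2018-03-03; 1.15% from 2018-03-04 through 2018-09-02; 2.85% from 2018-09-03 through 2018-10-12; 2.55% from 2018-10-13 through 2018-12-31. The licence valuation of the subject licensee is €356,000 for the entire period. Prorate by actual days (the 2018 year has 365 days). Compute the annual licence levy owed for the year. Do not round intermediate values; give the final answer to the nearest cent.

2018-01-01 to 2018-03-03: 62 days at 2% → €356,000 × 2% × 62/365 = €1,209.4247
2018-03-04 to 2018-09-02: 183 days at 1.15% → €356,000 × 1.15% × 183/365 = €2,052.6082
2018-09-03 to 2018-10-12: 40 days at 2.85% → €356,000 × 2.85% × 40/365 = €1,111.8904
2018-10-13 to 2018-12-31: 80 days at 2.55% → €356,000 × 2.55% × 80/365 = €1,989.6986
Total = €6,363.6219

€6,363.62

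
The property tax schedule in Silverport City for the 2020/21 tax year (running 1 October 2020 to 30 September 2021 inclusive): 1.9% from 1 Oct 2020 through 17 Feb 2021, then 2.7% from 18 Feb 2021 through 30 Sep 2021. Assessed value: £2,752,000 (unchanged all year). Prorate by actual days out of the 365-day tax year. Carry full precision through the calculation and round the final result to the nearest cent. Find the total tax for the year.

£65,859.51

1 Oct 2020 – 17 Feb 2021: 140 days at 1.9% → £2,752,000 × 1.9% × 140/365 = £20,055.6712
18 Feb – 30 Sep 2021: 225 days at 2.7% → £2,752,000 × 2.7% × 225/365 = £45,803.8356
Total = £65,859.5068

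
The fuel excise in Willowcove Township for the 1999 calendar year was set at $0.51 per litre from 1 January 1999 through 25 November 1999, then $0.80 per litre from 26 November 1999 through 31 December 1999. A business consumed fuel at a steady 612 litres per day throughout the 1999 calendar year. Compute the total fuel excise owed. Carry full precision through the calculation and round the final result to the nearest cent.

$120313.08

1 January – 25 November 1999: 329 days × 612 litres/day = 201,348 litres at $0.51/litre → $102687.48
26 November – 31 December 1999: 36 days × 612 litres/day = 22,032 litres at $0.80/litre → $17625.60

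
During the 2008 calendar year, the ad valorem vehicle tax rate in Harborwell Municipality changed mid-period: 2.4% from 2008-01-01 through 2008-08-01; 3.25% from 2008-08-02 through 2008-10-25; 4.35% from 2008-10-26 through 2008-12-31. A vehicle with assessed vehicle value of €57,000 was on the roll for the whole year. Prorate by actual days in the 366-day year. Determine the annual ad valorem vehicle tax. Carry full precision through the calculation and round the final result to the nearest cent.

€1,683.99

2008-01-01 to 2008-08-01: 214 days at 2.4% → €57,000 × 2.4% × 214/366 = €799.8689
2008-08-02 to 2008-10-25: 85 days at 3.25% → €57,000 × 3.25% × 85/366 = €430.2254
2008-10-26 to 2008-12-31: 67 days at 4.35% → €57,000 × 4.35% × 67/366 = €453.8975
Total = €1,683.9918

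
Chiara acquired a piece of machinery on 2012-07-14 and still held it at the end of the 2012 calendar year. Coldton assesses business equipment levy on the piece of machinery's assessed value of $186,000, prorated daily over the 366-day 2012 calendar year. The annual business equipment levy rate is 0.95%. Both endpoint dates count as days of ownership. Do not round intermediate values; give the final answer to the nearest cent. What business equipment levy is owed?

Days held (2012-07-14 to 2012-12-31): 171 out of 366
Tax = $186,000 × 0.95% × 171/366 = $825.5656

$825.57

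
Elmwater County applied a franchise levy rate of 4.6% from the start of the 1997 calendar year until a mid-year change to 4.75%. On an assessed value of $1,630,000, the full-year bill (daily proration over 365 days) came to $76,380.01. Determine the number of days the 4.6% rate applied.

156 days

Let d = days at the first rate; then 365 − d days at the second rate.
$1,630,000 × [4.6%·d + 4.75%·(365−d)] / 365 = $76,380.01
Solving gives d = 156, so the new rate took effect on June 6, 1997.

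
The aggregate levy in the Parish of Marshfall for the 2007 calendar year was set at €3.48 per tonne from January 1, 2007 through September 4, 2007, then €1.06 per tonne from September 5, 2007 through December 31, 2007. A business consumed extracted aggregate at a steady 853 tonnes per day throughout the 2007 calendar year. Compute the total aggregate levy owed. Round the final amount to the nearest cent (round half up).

January 1 – September 4, 2007: 247 days × 853 tonnes/day = 210,691 tonnes at €3.48/tonne → €733,204.68
September 5 – December 31, 2007: 118 days × 853 tonnes/day = 100,654 tonnes at €1.06/tonne → €106,693.24

€839,897.92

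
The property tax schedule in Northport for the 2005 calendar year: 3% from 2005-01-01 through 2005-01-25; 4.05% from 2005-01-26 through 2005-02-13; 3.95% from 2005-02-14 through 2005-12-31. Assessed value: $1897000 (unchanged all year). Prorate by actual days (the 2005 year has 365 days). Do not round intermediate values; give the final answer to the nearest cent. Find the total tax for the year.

2005-01-01 to 2005-01-25: 25 days at 3% → $1897000 × 3% × 25/365 = $3897.9452
2005-01-26 to 2005-02-13: 19 days at 4.05% → $1897000 × 4.05% × 19/365 = $3999.2918
2005-02-14 to 2005-12-31: 321 days at 3.95% → $1897000 × 3.95% × 321/365 = $65898.6616
Total = $73795.8986

$73795.90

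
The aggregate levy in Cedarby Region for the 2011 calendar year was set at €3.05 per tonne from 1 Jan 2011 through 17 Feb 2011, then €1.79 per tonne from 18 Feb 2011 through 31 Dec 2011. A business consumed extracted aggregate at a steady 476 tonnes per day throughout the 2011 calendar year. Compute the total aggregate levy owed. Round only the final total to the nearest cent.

€339,783.08

1 Jan – 17 Feb 2011: 48 days × 476 tonnes/day = 22,848 tonnes at €3.05/tonne → €69,686.40
18 Feb – 31 Dec 2011: 317 days × 476 tonnes/day = 150,892 tonnes at €1.79/tonne → €270,096.68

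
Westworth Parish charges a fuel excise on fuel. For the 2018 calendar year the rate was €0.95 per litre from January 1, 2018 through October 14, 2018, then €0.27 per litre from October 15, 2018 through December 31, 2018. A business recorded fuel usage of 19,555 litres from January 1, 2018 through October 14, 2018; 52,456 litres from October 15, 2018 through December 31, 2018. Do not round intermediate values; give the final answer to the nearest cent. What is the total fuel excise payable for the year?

January 1 – October 14, 2018: 19,555 litres at €0.95/litre → €18,577.25
October 15 – December 31, 2018: 52,456 litres at €0.27/litre → €14,163.12

€32,740.37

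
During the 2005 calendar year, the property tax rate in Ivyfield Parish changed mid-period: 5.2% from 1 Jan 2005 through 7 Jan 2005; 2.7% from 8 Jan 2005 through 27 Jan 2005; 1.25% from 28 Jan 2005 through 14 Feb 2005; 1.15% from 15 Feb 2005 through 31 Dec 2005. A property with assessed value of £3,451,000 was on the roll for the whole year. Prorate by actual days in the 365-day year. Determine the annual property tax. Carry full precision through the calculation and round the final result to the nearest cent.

1 Jan – 7 Jan 2005: 7 days at 5.2% → £3,451,000 × 5.2% × 7/365 = £3,441.5452
8 Jan – 27 Jan 2005: 20 days at 2.7% → £3,451,000 × 2.7% × 20/365 = £5,105.5890
28 Jan – 14 Feb 2005: 18 days at 1.25% → £3,451,000 × 1.25% × 18/365 = £2,127.3288
15 Feb – 31 Dec 2005: 320 days at 1.15% → £3,451,000 × 1.15% × 320/365 = £34,793.6438
Total = £45,468.1068

£45,468.11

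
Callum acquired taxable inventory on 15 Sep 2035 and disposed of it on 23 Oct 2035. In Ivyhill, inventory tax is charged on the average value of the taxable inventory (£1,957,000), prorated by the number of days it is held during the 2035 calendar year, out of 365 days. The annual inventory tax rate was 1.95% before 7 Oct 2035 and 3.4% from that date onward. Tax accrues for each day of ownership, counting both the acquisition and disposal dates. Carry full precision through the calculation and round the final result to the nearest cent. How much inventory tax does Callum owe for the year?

15 Sep – 6 Oct 2035: 22 days at 1.95% → £1,957,000 × 1.95% × 22/365 = £2,300.1452
7 Oct – 23 Oct 2035: 17 days at 3.4% → £1,957,000 × 3.4% × 17/365 = £3,099.0301
Total = £5,399.1753

£5,399.18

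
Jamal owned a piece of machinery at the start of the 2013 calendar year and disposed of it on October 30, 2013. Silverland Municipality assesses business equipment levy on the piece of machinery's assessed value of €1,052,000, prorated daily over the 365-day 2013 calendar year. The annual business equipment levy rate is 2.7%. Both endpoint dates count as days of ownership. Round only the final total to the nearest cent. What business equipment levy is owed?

€23,579.21

Days held (January 1 – October 30, 2013): 303 out of 365
Tax = €1,052,000 × 2.7% × 303/365 = €23,579.2110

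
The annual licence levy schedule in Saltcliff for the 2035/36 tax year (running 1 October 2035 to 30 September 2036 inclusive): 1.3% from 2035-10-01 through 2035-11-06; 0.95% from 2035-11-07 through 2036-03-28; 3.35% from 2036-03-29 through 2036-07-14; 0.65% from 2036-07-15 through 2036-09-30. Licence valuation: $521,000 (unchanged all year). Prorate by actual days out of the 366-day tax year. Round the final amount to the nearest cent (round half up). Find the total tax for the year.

$8,490.45

2035-10-01 to 2035-11-06: 37 days at 1.3% → $521,000 × 1.3% × 37/366 = $684.7022
2035-11-07 to 2036-03-28: 143 days at 0.95% → $521,000 × 0.95% × 143/366 = $1,933.8210
2036-03-29 to 2036-07-14: 108 days at 3.35% → $521,000 × 3.35% × 108/366 = $5,150.2131
2036-07-15 to 2036-09-30: 78 days at 0.65% → $521,000 × 0.65% × 78/366 = $721.7131
Total = $8,490.4495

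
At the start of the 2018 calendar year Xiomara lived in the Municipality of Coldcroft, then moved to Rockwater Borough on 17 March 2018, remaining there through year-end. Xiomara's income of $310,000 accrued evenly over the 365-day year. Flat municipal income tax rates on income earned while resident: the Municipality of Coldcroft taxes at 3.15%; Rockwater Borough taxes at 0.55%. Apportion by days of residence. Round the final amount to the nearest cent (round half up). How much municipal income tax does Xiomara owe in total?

The Municipality of Coldcroft, 1 January – 16 March 2018: 75 days → $310,000 × 3.15% × 75/365 = $2,006.5068
Rockwater Borough, 17 March – 31 December 2018: 290 days → $310,000 × 0.55% × 290/365 = $1,354.6575
Total = $3,361.1644

$3,361.16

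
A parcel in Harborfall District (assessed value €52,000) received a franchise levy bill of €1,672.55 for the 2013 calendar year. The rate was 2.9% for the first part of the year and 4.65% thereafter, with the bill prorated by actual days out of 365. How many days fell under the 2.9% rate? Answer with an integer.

Let d = days at the first rate; then 365 − d days at the second rate.
€52,000 × [2.9%·d + 4.65%·(365−d)] / 365 = €1,672.55
Solving gives d = 299, so the new rate took effect on 27 October 2013.

299 days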